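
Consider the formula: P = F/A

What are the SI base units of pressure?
Units of each symbol in P = F/A:
  F (force): kg·m/s²
  A (area): m²  → in the denominator, contributes 1/m²

Multiplying the contributions: [kg·m/s²] · [1/m²]
Adding exponents of each base unit: kg: 1, m: -1, s: -2
SI base units of pressure: kg/(m·s²)

Answer: kg/(m·s²)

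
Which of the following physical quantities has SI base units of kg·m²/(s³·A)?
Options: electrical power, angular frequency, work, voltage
Checking the SI base units of each option:
  electrical power (P = IV): kg·m²/s³  ✗
  angular frequency (ω = 2πf): 1/s  ✗
  work (W = Fd): kg·m²/s²  ✗
  voltage (V = IR): kg·m²/(s³·A)  ✓ matches

Only voltage has units kg·m²/(s³·A).

Answer: voltage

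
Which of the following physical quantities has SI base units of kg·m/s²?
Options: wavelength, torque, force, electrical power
Checking the SI base units of each option:
  wavelength (λ = v/f): m  ✗
  torque (τ = Fr): kg·m²/s²  ✗
  force (F = ma): kg·m/s²  ✓ matches
  electrical power (P = IV): kg·m²/s³  ✗

Only force has units kg·m/s².

Answer: force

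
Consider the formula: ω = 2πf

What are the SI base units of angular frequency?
Units of each symbol in ω = 2πf:
  f (frequency): 1/s
  The factor 2π is dimensionless.

Multiplying the contributions: [1/s]
Adding exponents of each base unit: s: -1
SI base units of angular frequency: 1/s

Answer: 1/s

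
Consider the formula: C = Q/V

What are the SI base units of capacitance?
Units of each symbol in C = Q/V:
  Q (charge, in coulombs): s·A
  V (voltage, in volts): kg·m²/(s³·A)  → in the denominator, contributes s³·A/(kg·m²)

Multiplying the contributions: [s·A] · [s³·A/(kg·m²)]
Adding exponents of each base unit: kg: -1, m: -2, s: 4, A: 2
SI base units of capacitance: s⁴·A²/(kg·m²)

Answer: s⁴·A²/(kg·m²)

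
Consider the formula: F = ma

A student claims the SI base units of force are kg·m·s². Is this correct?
Units of each symbol in F = ma:
  m (mass): kg
  a (acceleration): m/s²

Multiplying the contributions: [kg] · [m/s²]
Adding exponents of each base unit: kg: 1, m: 1, s: -2
SI base units of force: kg·m/s²

The claimed units kg·m·s² (exponents kg: 1, m: 1, s: 2) do not match the derived units kg·m/s² (exponents kg: 1, m: 1, s: -2), so the claim is incorrect.

Answer: No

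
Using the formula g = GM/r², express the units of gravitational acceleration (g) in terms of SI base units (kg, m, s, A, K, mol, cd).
Units of each symbol in g = GM/r²:
  G (gravitational constant): m³/(kg·s²)
  M (mass): kg
  r (distance): m  → to the power 2 in the denominator, contributes 1/m²

Multiplying the contributions: [m³/(kg·s²)] · [kg] · [1/m²]
Adding exponents of each base unit: m: 1, s: -2
SI base units of gravitational acceleration: m/s²

Answer: m/s²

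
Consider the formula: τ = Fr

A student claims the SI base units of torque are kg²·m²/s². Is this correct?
Units of each symbol in τ = Fr:
  F (force): kg·m/s²
  r (lever arm): m

Multiplying the contributions: [kg·m/s²] · [m]
Adding exponents of each base unit: kg: 1, m: 2, s: -2
SI base units of torque: kg·m²/s²

The claimed units kg²·m²/s² (exponents kg: 2, m: 2, s: -2) do not match the derived units kg·m²/s² (exponents kg: 1, m: 2, s: -2), so the claim is incorrect.

Answer: No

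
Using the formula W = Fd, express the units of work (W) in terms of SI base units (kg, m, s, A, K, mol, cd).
Units of each symbol in W = Fd:
  F (force): kg·m/s²
  d (displacement): m

Multiplying the contributions: [kg·m/s²] · [m]
Adding exponents of each base unit: kg: 1, m: 2, s: -2
SI base units of work: kg·m²/s²

Answer: kg·m²/s²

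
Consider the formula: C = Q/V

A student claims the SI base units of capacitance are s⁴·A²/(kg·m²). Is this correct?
Units of each symbol in C = Q/V:
  Q (charge, in coulombs): s·A
  V (voltage, in volts): kg·m²/(s³·A)  → in the denominator, contributes s³·A/(kg·m²)

Multiplying the contributions: [s·A] · [s³·A/(kg·m²)]
Adding exponents of each base unit: kg: -1, m: -2, s: 4, A: 2
SI base units of capacitance: s⁴·A²/(kg·m²)

The claimed units s⁴·A²/(kg·m²) match the derived units, so the claim is correct.

Answer: Yes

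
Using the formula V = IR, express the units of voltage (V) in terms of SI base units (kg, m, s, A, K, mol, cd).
Units of each symbol in V = IR:
  I (current): A
  R (resistance, in ohms): kg·m²/(s³·A²)

Multiplying the contributions: [A] · [kg·m²/(s³·A²)]
Adding exponents of each base unit: kg: 1, m: 2, s: -3, A: -1
SI base units of voltage: kg·m²/(s³·A)

Answer: kg·m²/(s³·A)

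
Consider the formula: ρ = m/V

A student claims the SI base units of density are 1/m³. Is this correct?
Units of each symbol in ρ = m/V:
  m (mass): kg
  V (volume): m³  → in the denominator, contributes 1/m³

Multiplying the contributions: [kg] · [1/m³]
Adding exponents of each base unit: kg: 1, m: -3
SI base units of density: kg/m³

The claimed units 1/m³ (exponents m: -3) do not match the derived units kg/m³ (exponents kg: 1, m: -3), so the claim is incorrect.

Answer: No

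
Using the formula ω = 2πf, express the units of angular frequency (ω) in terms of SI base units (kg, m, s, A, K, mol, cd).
Units of each symbol in ω = 2πf:
  f (frequency): 1/s
  The factor 2π is dimensionless.

Multiplying the contributions: [1/s]
Adding exponents of each base unit: s: -1
SI base units of angular frequency: 1/s

Answer: 1/s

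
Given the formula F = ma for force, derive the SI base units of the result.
Units of each symbol in F = ma:
  m (mass): kg
  a (acceleration): m/s²

Multiplying the contributions: [kg] · [m/s²]
Adding exponents of each base unit: kg: 1, m: 1, s: -2
SI base units of force: kg·m/s²

Answer: kg·m/s²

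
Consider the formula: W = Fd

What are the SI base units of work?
Units of each symbol in W = Fd:
  F (force): kg·m/s²
  d (displacement): m

Multiplying the contributions: [kg·m/s²] · [m]
Adding exponents of each base unit: kg: 1, m: 2, s: -2
SI base units of work: kg·m²/s²

Answer: kg·m²/s²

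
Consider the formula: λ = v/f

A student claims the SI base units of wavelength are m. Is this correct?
Units of each symbol in λ = v/f:
  v (wave speed): m/s
  f (frequency): 1/s  → in the denominator, contributes s

Multiplying the contributions: [m/s] · [s]
Adding exponents of each base unit: m: 1
SI base units of wavelength: m

The claimed units m match the derived units, so the claim is correct.

Answer: Yes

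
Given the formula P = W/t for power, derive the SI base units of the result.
Units of each symbol in P = W/t:
  W (work): kg·m²/s²
  t (time): s  → in the denominator, contributes 1/s

Multiplying the contributions: [kg·m²/s²] · [1/s]
Adding exponents of each base unit: kg: 1, m: 2, s: -3
SI base units of power: kg·m²/s³

Answer: kg·m²/s³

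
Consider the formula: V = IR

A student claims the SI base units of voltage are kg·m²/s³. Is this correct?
Units of each symbol in V = IR:
  I (current): A
  R (resistance, in ohms): kg·m²/(s³·A²)

Multiplying the contributions: [A] · [kg·m²/(s³·A²)]
Adding exponents of each base unit: kg: 1, m: 2, s: -3, A: -1
SI base units of voltage: kg·m²/(s³·A)

The claimed units kg·m²/s³ (exponents kg: 1, m: 2, s: -3) do not match the derived units kg·m²/(s³·A) (exponents kg: 1, m: 2, s: -3, A: -1), so the claim is incorrect.

Answer: No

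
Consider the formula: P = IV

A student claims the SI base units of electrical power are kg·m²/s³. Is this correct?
Units of each symbol in P = IV:
  I (current): A
  V (voltage, in volts): kg·m²/(s³·A)

Multiplying the contributions: [A] · [kg·m²/(s³·A)]
Adding exponents of each base unit: kg: 1, m: 2, s: -3
SI base units of electrical power: kg·m²/s³

The claimed units kg·m²/s³ match the derived units, so the claim is correct.

Answer: Yes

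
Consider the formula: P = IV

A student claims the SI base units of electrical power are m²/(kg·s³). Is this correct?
Units of each symbol in P = IV:
  I (current): A
  V (voltage, in volts): kg·m²/(s³·A)

Multiplying the contributions: [A] · [kg·m²/(s³·A)]
Adding exponents of each base unit: kg: 1, m: 2, s: -3
SI base units of electrical power: kg·m²/s³

The claimed units m²/(kg·s³) (exponents kg: -1, m: 2, s: -3) do not match the derived units kg·m²/s³ (exponents kg: 1, m: 2, s: -3), so the claim is incorrect.

Answer: No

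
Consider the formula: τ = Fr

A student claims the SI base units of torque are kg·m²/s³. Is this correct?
Units of each symbol in τ = Fr:
  F (force): kg·m/s²
  r (lever arm): m

Multiplying the contributions: [kg·m/s²] · [m]
Adding exponents of each base unit: kg: 1, m: 2, s: -2
SI base units of torque: kg·m²/s²

The claimed units kg·m²/s³ (exponents kg: 1, m: 2, s: -3) do not match the derived units kg·m²/s² (exponents kg: 1, m: 2, s: -2), so the claim is incorrect.

Answer: No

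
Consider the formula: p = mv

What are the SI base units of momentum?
Units of each symbol in p = mv:
  m (mass): kg
  v (velocity): m/s

Multiplying the contributions: [kg] · [m/s]
Adding exponents of each base unit: kg: 1, m: 1, s: -1
SI base units of momentum: kg·m/s

Answer: kg·m/s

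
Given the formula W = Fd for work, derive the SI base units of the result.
Units of each symbol in W = Fd:
  F (force): kg·m/s²
  d (displacement): m

Multiplying the contributions: [kg·m/s²] · [m]
Adding exponents of each base unit: kg: 1, m: 2, s: -2
SI base units of work: kg·m²/s²

Answer: kg·m²/s²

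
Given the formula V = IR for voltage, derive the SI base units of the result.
Units of each symbol in V = IR:
  I (current): A
  R (resistance, in ohms): kg·m²/(s³·A²)

Multiplying the contributions: [A] · [kg·m²/(s³·A²)]
Adding exponents of each base unit: kg: 1, m: 2, s: -3, A: -1
SI base units of voltage: kg·m²/(s³·A)

Answer: kg·m²/(s³·A)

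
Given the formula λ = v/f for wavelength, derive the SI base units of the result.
Units of each symbol in λ = v/f:
  v (wave speed): m/s
  f (frequency): 1/s  → in the denominator, contributes s

Multiplying the contributions: [m/s] · [s]
Adding exponents of each base unit: m: 1
SI base units of wavelength: m

Answer: m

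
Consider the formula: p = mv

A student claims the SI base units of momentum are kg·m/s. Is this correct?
Units of each symbol in p = mv:
  m (mass): kg
  v (velocity): m/s

Multiplying the contributions: [kg] · [m/s]
Adding exponents of each base unit: kg: 1, m: 1, s: -1
SI base units of momentum: kg·m/s

The claimed units kg·m/s match the derived units, so the claim is correct.

Answer: Yes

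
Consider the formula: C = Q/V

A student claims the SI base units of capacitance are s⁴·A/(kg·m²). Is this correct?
Units of each symbol in C = Q/V:
  Q (charge, in coulombs): s·A
  V (voltage, in volts): kg·m²/(s³·A)  → in the denominator, contributes s³·A/(kg·m²)

Multiplying the contributions: [s·A] · [s³·A/(kg·m²)]
Adding exponents of each base unit: kg: -1, m: -2, s: 4, A: 2
SI base units of capacitance: s⁴·A²/(kg·m²)

The claimed units s⁴·A/(kg·m²) (exponents kg: -1, m: -2, s: 4, A: 1) do not match the derived units s⁴·A²/(kg·m²) (exponents kg: -1, m: -2, s: 4, A: 2), so the claim is incorrect.

Answer: No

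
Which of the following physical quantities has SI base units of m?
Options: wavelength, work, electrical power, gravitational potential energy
Checking the SI base units of each option:
  wavelength (λ = v/f): m  ✓ matches
  work (W = Fd): kg·m²/s²  ✗
  electrical power (P = IV): kg·m²/s³  ✗
  gravitational potential energy (U = -GMm/r): kg·m²/s²  ✗

Only wavelength has units m.

Answer: wavelength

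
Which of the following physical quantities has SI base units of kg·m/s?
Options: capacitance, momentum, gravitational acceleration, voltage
Checking the SI base units of each option:
  capacitance (C = Q/V): s⁴·A²/(kg·m²)  ✗
  momentum (p = mv): kg·m/s  ✓ matches
  gravitational acceleration (g = GM/r²): m/s²  ✗
  voltage (V = IR): kg·m²/(s³·A)  ✗

Only momentum has units kg·m/s.

Answer: momentum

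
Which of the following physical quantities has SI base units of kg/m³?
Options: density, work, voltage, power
Checking the SI base units of each option:
  density (ρ = m/V): kg/m³  ✓ matches
  work (W = Fd): kg·m²/s²  ✗
  voltage (V = IR): kg·m²/(s³·A)  ✗
  power (P = W/t): kg·m²/s³  ✗

Only density has units kg/m³.

Answer: density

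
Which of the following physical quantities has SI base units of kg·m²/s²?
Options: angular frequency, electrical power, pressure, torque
Checking the SI base units of each option:
  angular frequency (ω = 2πf): 1/s  ✗
  electrical power (P = IV): kg·m²/s³  ✗
  pressure (P = F/A): kg/(m·s²)  ✗
  torque (τ = Fr): kg·m²/s²  ✓ matches

Only torque has units kg·m²/s².

Answer: torque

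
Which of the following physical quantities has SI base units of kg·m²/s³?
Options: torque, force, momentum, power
Checking the SI base units of each option:
  torque (τ = Fr): kg·m²/s²  ✗
  force (F = ma): kg·m/s²  ✗
  momentum (p = mv): kg·m/s  ✗
  power (P = W/t): kg·m²/s³  ✓ matches

Only power has units kg·m²/s³.

Answer: power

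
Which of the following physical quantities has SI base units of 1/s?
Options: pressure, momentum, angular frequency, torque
Checking the SI base units of each option:
  pressure (P = F/A): kg/(m·s²)  ✗
  momentum (p = mv): kg·m/s  ✗
  angular frequency (ω = 2πf): 1/s  ✓ matches
  torque (τ = Fr): kg·m²/s²  ✗

Only angular frequency has units 1/s.

Answer: angular frequency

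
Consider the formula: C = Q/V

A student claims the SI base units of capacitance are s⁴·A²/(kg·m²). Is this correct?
Units of each symbol in C = Q/V:
  Q (charge, in coulombs): s·A
  V (voltage, in volts): kg·m²/(s³·A)  → in the denominator, contributes s³·A/(kg·m²)

Multiplying the contributions: [s·A] · [s³·A/(kg·m²)]
Adding exponents of each base unit: kg: -1, m: -2, s: 4, A: 2
SI base units of capacitance: s⁴·A²/(kg·m²)

The claimed units s⁴·A²/(kg·m²) match the derived units, so the claim is correct.

Answer: Yes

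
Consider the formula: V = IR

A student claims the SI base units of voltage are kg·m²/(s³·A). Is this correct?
Units of each symbol in V = IR:
  I (current): A
  R (resistance, in ohms): kg·m²/(s³·A²)

Multiplying the contributions: [A] · [kg·m²/(s³·A²)]
Adding exponents of each base unit: kg: 1, m: 2, s: -3, A: -1
SI base units of voltage: kg·m²/(s³·A)

The claimed units kg·m²/(s³·A) match the derived units, so the claim is correct.

Answer: Yes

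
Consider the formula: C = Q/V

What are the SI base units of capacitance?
Units of each symbol in C = Q/V:
  Q (charge, in coulombs): s·A
  V (voltage, in volts): kg·m²/(s³·A)  → in the denominator, contributes s³·A/(kg·m²)

Multiplying the contributions: [s·A] · [s³·A/(kg·m²)]
Adding exponents of each base unit: kg: -1, m: -2, s: 4, A: 2
SI base units of capacitance: s⁴·A²/(kg·m²)

Answer: s⁴·A²/(kg·m²)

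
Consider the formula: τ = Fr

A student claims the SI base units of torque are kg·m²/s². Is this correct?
Units of each symbol in τ = Fr:
  F (force): kg·m/s²
  r (lever arm): m

Multiplying the contributions: [kg·m/s²] · [m]
Adding exponents of each base unit: kg: 1, m: 2, s: -2
SI base units of torque: kg·m²/s²

The claimed units kg·m²/s² match the derived units, so the claim is correct.

Answer: Yes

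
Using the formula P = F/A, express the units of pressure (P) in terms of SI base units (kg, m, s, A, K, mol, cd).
Units of each symbol in P = F/A:
  F (force): kg·m/s²
  A (area): m²  → in the denominator, contributes 1/m²

Multiplying the contributions: [kg·m/s²] · [1/m²]
Adding exponents of each base unit: kg: 1, m: -1, s: -2
SI base units of pressure: kg/(m·s²)

Answer: kg/(m·s²)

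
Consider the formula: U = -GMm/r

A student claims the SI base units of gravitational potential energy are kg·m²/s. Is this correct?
Units of each symbol in U = -GMm/r:
  G (gravitational constant): m³/(kg·s²)
  M (mass): kg
  m (mass): kg
  r (distance): m  → in the denominator, contributes 1/m
  The minus sign does not affect the units.

Multiplying the contributions: [m³/(kg·s²)] · [kg] · [kg] · [1/m]
Adding exponents of each base unit: kg: 1, m: 2, s: -2
SI base units of gravitational potential energy: kg·m²/s²

The claimed units kg·m²/s (exponents kg: 1, m: 2, s: -1) do not match the derived units kg·m²/s² (exponents kg: 1, m: 2, s: -2), so the claim is incorrect.

Answer: No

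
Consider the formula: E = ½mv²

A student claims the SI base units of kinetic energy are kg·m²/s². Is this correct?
Units of each symbol in E = ½mv²:
  m (mass): kg
  v (speed): m/s  → to the power 2, contributes m²/s²
  The factor ½ is dimensionless.

Multiplying the contributions: [kg] · [m²/s²]
Adding exponents of each base unit: kg: 1, m: 2, s: -2
SI base units of kinetic energy: kg·m²/s²

The claimed units kg·m²/s² match the derived units, so the claim is correct.

Answer: Yes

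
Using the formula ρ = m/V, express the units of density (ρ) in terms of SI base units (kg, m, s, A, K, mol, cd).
Units of each symbol in ρ = m/V:
  m (mass): kg
  V (volume): m³  → in the denominator, contributes 1/m³

Multiplying the contributions: [kg] · [1/m³]
Adding exponents of each base unit: kg: 1, m: -3
SI base units of density: kg/m³

Answer: kg/m³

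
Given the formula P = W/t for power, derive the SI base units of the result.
Units of each symbol in P = W/t:
  W (work): kg·m²/s²
  t (time): s  → in the denominator, contributes 1/s

Multiplying the contributions: [kg·m²/s²] · [1/s]
Adding exponents of each base unit: kg: 1, m: 2, s: -3
SI base units of power: kg·m²/s³

Answer: kg·m²/s³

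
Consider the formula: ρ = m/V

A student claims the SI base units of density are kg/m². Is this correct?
Units of each symbol in ρ = m/V:
  m (mass): kg
  V (volume): m³  → in the denominator, contributes 1/m³

Multiplying the contributions: [kg] · [1/m³]
Adding exponents of each base unit: kg: 1, m: -3
SI base units of density: kg/m³

The claimed units kg/m² (exponents kg: 1, m: -2) do not match the derived units kg/m³ (exponents kg: 1, m: -3), so the claim is incorrect.

Answer: No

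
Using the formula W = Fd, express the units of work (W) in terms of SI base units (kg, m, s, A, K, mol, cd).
Units of each symbol in W = Fd:
  F (force): kg·m/s²
  d (displacement): m

Multiplying the contributions: [kg·m/s²] · [m]
Adding exponents of each base unit: kg: 1, m: 2, s: -2
SI base units of work: kg·m²/s²

Answer: kg·m²/s²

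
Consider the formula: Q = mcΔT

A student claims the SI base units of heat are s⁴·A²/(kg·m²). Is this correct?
Units of each symbol in Q = mcΔT:
  m (mass): kg
  c (specific heat capacity, in J/(kg·K)): m²/(s²·K)
  ΔT (temperature change): K

Multiplying the contributions: [kg] · [m²/(s²·K)] · [K]
Adding exponents of each base unit: kg: 1, m: 2, s: -2
SI base units of heat: kg·m²/s²

The claimed units s⁴·A²/(kg·m²) (exponents kg: -1, m: -2, s: 4, A: 2) do not match the derived units kg·m²/s² (exponents kg: 1, m: 2, s: -2), so the claim is incorrect.

Answer: No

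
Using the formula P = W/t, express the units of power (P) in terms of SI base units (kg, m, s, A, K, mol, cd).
Units of each symbol in P = W/t:
  W (work): kg·m²/s²
  t (time): s  → in the denominator, contributes 1/s

Multiplying the contributions: [kg·m²/s²] · [1/s]
Adding exponents of each base unit: kg: 1, m: 2, s: -3
SI base units of power: kg·m²/s³

Answer: kg·m²/s³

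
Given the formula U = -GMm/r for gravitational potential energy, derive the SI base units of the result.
Units of each symbol in U = -GMm/r:
  G (gravitational constant): m³/(kg·s²)
  M (mass): kg
  m (mass): kg
  r (distance): m  → in the denominator, contributes 1/m
  The minus sign does not affect the units.

Multiplying the contributions: [m³/(kg·s²)] · [kg] · [kg] · [1/m]
Adding exponents of each base unit: kg: 1, m: 2, s: -2
SI base units of gravitational potential energy: kg·m²/s²

Answer: kg·m²/s²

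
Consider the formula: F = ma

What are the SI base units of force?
Units of each symbol in F = ma:
  m (mass): kg
  a (acceleration): m/s²

Multiplying the contributions: [kg] · [m/s²]
Adding exponents of each base unit: kg: 1, m: 1, s: -2
SI base units of force: kg·m/s²

Answer: kg·m/s²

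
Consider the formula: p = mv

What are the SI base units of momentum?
Units of each symbol in p = mv:
  m (mass): kg
  v (velocity): m/s

Multiplying the contributions: [kg] · [m/s]
Adding exponents of each base unit: kg: 1, m: 1, s: -1
SI base units of momentum: kg·m/s

Answer: kg·m/s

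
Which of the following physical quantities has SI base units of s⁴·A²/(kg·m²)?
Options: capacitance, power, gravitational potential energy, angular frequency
Checking the SI base units of each option:
  capacitance (C = Q/V): s⁴·A²/(kg·m²)  ✓ matches
  power (P = W/t): kg·m²/s³  ✗
  gravitational potential energy (U = -GMm/r): kg·m²/s²  ✗
  angular frequency (ω = 2πf): 1/s  ✗

Only capacitance has units s⁴·A²/(kg·m²).

Answer: capacitance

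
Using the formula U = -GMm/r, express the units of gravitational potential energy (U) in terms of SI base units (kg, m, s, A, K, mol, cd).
Units of each symbol in U = -GMm/r:
  G (gravitational constant): m³/(kg·s²)
  M (mass): kg
  m (mass): kg
  r (distance): m  → in the denominator, contributes 1/m
  The minus sign does not affect the units.

Multiplying the contributions: [m³/(kg·s²)] · [kg] · [kg] · [1/m]
Adding exponents of each base unit: kg: 1, m: 2, s: -2
SI base units of gravitational potential energy: kg·m²/s²

Answer: kg·m²/s²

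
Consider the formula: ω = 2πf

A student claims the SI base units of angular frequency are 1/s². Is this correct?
Units of each symbol in ω = 2πf:
  f (frequency): 1/s
  The factor 2π is dimensionless.

Multiplying the contributions: [1/s]
Adding exponents of each base unit: s: -1
SI base units of angular frequency: 1/s

The claimed units 1/s² (exponents s: -2) do not match the derived units 1/s (exponents s: -1), so the claim is incorrect.

Answer: No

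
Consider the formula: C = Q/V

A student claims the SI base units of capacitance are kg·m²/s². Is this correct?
Units of each symbol in C = Q/V:
  Q (charge, in coulombs): s·A
  V (voltage, in volts): kg·m²/(s³·A)  → in the denominator, contributes s³·A/(kg·m²)

Multiplying the contributions: [s·A] · [s³·A/(kg·m²)]
Adding exponents of each base unit: kg: -1, m: -2, s: 4, A: 2
SI base units of capacitance: s⁴·A²/(kg·m²)

The claimed units kg·m²/s² (exponents kg: 1, m: 2, s: -2) do not match the derived units s⁴·A²/(kg·m²) (exponents kg: -1, m: -2, s: 4, A: 2), so the claim is incorrect.

Answer: No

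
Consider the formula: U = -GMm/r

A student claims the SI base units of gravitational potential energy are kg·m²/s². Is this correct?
Units of each symbol in U = -GMm/r:
  G (gravitational constant): m³/(kg·s²)
  M (mass): kg
  m (mass): kg
  r (distance): m  → in the denominator, contributes 1/m
  The minus sign does not affect the units.

Multiplying the contributions: [m³/(kg·s²)] · [kg] · [kg] · [1/m]
Adding exponents of each base unit: kg: 1, m: 2, s: -2
SI base units of gravitational potential energy: kg·m²/s²

The claimed units kg·m²/s² match the derived units, so the claim is correct.

Answer: Yes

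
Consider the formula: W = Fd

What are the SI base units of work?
Units of each symbol in W = Fd:
  F (force): kg·m/s²
  d (displacement): m

Multiplying the contributions: [kg·m/s²] · [m]
Adding exponents of each base unit: kg: 1, m: 2, s: -2
SI base units of work: kg·m²/s²

Answer: kg·m²/s²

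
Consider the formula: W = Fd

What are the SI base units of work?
Units of each symbol in W = Fd:
  F (force): kg·m/s²
  d (displacement): m

Multiplying the contributions: [kg·m/s²] · [m]
Adding exponents of each base unit: kg: 1, m: 2, s: -2
SI base units of work: kg·m²/s²

Answer: kg·m²/s²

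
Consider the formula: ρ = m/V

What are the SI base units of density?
Units of each symbol in ρ = m/V:
  m (mass): kg
  V (volume): m³  → in the denominator, contributes 1/m³

Multiplying the contributions: [kg] · [1/m³]
Adding exponents of each base unit: kg: 1, m: -3
SI base units of density: kg/m³

Answer: kg/m³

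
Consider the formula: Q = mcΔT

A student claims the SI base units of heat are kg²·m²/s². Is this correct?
Units of each symbol in Q = mcΔT:
  m (mass): kg
  c (specific heat capacity, in J/(kg·K)): m²/(s²·K)
  ΔT (temperature change): K

Multiplying the contributions: [kg] · [m²/(s²·K)] · [K]
Adding exponents of each base unit: kg: 1, m: 2, s: -2
SI base units of heat: kg·m²/s²

The claimed units kg²·m²/s² (exponents kg: 2, m: 2, s: -2) do not match the derived units kg·m²/s² (exponents kg: 1, m: 2, s: -2), so the claim is incorrect.

Answer: No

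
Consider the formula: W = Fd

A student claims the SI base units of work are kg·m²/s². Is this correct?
Units of each symbol in W = Fd:
  F (force): kg·m/s²
  d (displacement): m

Multiplying the contributions: [kg·m/s²] · [m]
Adding exponents of each base unit: kg: 1, m: 2, s: -2
SI base units of work: kg·m²/s²

The claimed units kg·m²/s² match the derived units, so the claim is correct.

Answer: Yes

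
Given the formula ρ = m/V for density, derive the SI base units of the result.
Units of each symbol in ρ = m/V:
  m (mass): kg
  V (volume): m³  → in the denominator, contributes 1/m³

Multiplying the contributions: [kg] · [1/m³]
Adding exponents of each base unit: kg: 1, m: -3
SI base units of density: kg/m³

Answer: kg/m³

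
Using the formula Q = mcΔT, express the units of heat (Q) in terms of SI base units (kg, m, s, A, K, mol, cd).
Units of each symbol in Q = mcΔT:
  m (mass): kg
  c (specific heat capacity, in J/(kg·K)): m²/(s²·K)
  ΔT (temperature change): K

Multiplying the contributions: [kg] · [m²/(s²·K)] · [K]
Adding exponents of each base unit: kg: 1, m: 2, s: -2
SI base units of heat: kg·m²/s²

Answer: kg·m²/s²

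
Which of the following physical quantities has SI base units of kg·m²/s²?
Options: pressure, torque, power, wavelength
Checking the SI base units of each option:
  pressure (P = F/A): kg/(m·s²)  ✗
  torque (τ = Fr): kg·m²/s²  ✓ matches
  power (P = W/t): kg·m²/s³  ✗
  wavelength (λ = v/f): m  ✗

Only torque has units kg·m²/s².

Answer: torque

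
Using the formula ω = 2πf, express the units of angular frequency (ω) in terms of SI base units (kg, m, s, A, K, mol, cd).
Units of each symbol in ω = 2πf:
  f (frequency): 1/s
  The factor 2π is dimensionless.

Multiplying the contributions: [1/s]
Adding exponents of each base unit: s: -1
SI base units of angular frequency: 1/s

Answer: 1/s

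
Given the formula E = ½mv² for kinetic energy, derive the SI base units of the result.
Units of each symbol in E = ½mv²:
  m (mass): kg
  v (speed): m/s  → to the power 2, contributes m²/s²
  The factor ½ is dimensionless.

Multiplying the contributions: [kg] · [m²/s²]
Adding exponents of each base unit: kg: 1, m: 2, s: -2
SI base units of kinetic energy: kg·m²/s²

Answer: kg·m²/s²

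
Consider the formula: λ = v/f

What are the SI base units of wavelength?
Units of each symbol in λ = v/f:
  v (wave speed): m/s
  f (frequency): 1/s  → in the denominator, contributes s

Multiplying the contributions: [m/s] · [s]
Adding exponents of each base unit: m: 1
SI base units of wavelength: m

Answer: m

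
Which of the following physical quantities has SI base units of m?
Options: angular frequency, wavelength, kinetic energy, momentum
Checking the SI base units of each option:
  angular frequency (ω = 2πf): 1/s  ✗
  wavelength (λ = v/f): m  ✓ matches
  kinetic energy (E = ½mv²): kg·m²/s²  ✗
  momentum (p = mv): kg·m/s  ✗

Only wavelength has units m.

Answer: wavelength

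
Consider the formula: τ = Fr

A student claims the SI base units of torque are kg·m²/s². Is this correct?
Units of each symbol in τ = Fr:
  F (force): kg·m/s²
  r (lever arm): m

Multiplying the contributions: [kg·m/s²] · [m]
Adding exponents of each base unit: kg: 1, m: 2, s: -2
SI base units of torque: kg·m²/s²

The claimed units kg·m²/s² match the derived units, so the claim is correct.

Answer: Yes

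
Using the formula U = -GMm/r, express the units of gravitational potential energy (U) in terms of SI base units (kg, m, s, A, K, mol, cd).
Units of each symbol in U = -GMm/r:
  G (gravitational constant): m³/(kg·s²)
  M (mass): kg
  m (mass): kg
  r (distance): m  → in the denominator, contributes 1/m
  The minus sign does not affect the units.

Multiplying the contributions: [m³/(kg·s²)] · [kg] · [kg] · [1/m]
Adding exponents of each base unit: kg: 1, m: 2, s: -2
SI base units of gravitational potential energy: kg·m²/s²

Answer: kg·m²/s²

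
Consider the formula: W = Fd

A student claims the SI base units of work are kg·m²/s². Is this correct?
Units of each symbol in W = Fd:
  F (force): kg·m/s²
  d (displacement): m

Multiplying the contributions: [kg·m/s²] · [m]
Adding exponents of each base unit: kg: 1, m: 2, s: -2
SI base units of work: kg·m²/s²

The claimed units kg·m²/s² match the derived units, so the claim is correct.

Answer: Yes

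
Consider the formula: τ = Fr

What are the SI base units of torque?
Units of each symbol in τ = Fr:
  F (force): kg·m/s²
  r (lever arm): m

Multiplying the contributions: [kg·m/s²] · [m]
Adding exponents of each base unit: kg: 1, m: 2, s: -2
SI base units of torque: kg·m²/s²

Answer: kg·m²/s²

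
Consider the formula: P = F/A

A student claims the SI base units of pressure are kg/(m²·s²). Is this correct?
Units of each symbol in P = F/A:
  F (force): kg·m/s²
  A (area): m²  → in the denominator, contributes 1/m²

Multiplying the contributions: [kg·m/s²] · [1/m²]
Adding exponents of each base unit: kg: 1, m: -1, s: -2
SI base units of pressure: kg/(m·s²)

The claimed units kg/(m²·s²) (exponents kg: 1, m: -2, s: -2) do not match the derived units kg/(m·s²) (exponents kg: 1, m: -1, s: -2), so the claim is incorrect.

Answer: No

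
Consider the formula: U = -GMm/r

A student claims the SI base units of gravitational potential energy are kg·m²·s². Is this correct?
Units of each symbol in U = -GMm/r:
  G (gravitational constant): m³/(kg·s²)
  M (mass): kg
  m (mass): kg
  r (distance): m  → in the denominator, contributes 1/m
  The minus sign does not affect the units.

Multiplying the contributions: [m³/(kg·s²)] · [kg] · [kg] · [1/m]
Adding exponents of each base unit: kg: 1, m: 2, s: -2
SI base units of gravitational potential energy: kg·m²/s²

The claimed units kg·m²·s² (exponents kg: 1, m: 2, s: 2) do not match the derived units kg·m²/s² (exponents kg: 1, m: 2, s: -2), so the claim is incorrect.

Answer: No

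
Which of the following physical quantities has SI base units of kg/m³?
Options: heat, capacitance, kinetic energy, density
Checking the SI base units of each option:
  heat (Q = mcΔT): kg·m²/s²  ✗
  capacitance (C = Q/V): s⁴·A²/(kg·m²)  ✗
  kinetic energy (E = ½mv²): kg·m²/s²  ✗
  density (ρ = m/V): kg/m³  ✓ matches

Only density has units kg/m³.

Answer: density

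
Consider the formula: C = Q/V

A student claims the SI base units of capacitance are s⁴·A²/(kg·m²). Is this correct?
Units of each symbol in C = Q/V:
  Q (charge, in coulombs): s·A
  V (voltage, in volts): kg·m²/(s³·A)  → in the denominator, contributes s³·A/(kg·m²)

Multiplying the contributions: [s·A] · [s³·A/(kg·m²)]
Adding exponents of each base unit: kg: -1, m: -2, s: 4, A: 2
SI base units of capacitance: s⁴·A²/(kg·m²)

The claimed units s⁴·A²/(kg·m²) match the derived units, so the claim is correct.

Answer: Yes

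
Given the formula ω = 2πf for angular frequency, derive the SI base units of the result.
Units of each symbol in ω = 2πf:
  f (frequency): 1/s
  The factor 2π is dimensionless.

Multiplying the contributions: [1/s]
Adding exponents of each base unit: s: -1
SI base units of angular frequency: 1/s

Answer: 1/s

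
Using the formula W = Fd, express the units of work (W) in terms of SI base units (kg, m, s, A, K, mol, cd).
Units of each symbol in W = Fd:
  F (force): kg·m/s²
  d (displacement): m

Multiplying the contributions: [kg·m/s²] · [m]
Adding exponents of each base unit: kg: 1, m: 2, s: -2
SI base units of work: kg·m²/s²

Answer: kg·m²/s²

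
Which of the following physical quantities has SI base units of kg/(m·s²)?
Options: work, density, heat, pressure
Checking the SI base units of each option:
  work (W = Fd): kg·m²/s²  ✗
  density (ρ = m/V): kg/m³  ✗
  heat (Q = mcΔT): kg·m²/s²  ✗
  pressure (P = F/A): kg/(m·s²)  ✓ matches

Only pressure has units kg/(m·s²).

Answer: pressure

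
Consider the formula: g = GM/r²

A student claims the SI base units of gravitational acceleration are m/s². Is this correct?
Units of each symbol in g = GM/r²:
  G (gravitational constant): m³/(kg·s²)
  M (mass): kg
  r (distance): m  → to the power 2 in the denominator, contributes 1/m²

Multiplying the contributions: [m³/(kg·s²)] · [kg] · [1/m²]
Adding exponents of each base unit: m: 1, s: -2
SI base units of gravitational acceleration: m/s²

The claimed units m/s² match the derived units, so the claim is correct.

Answer: Yes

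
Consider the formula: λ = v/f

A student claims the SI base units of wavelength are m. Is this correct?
Units of each symbol in λ = v/f:
  v (wave speed): m/s
  f (frequency): 1/s  → in the denominator, contributes s

Multiplying the contributions: [m/s] · [s]
Adding exponents of each base unit: m: 1
SI base units of wavelength: m

The claimed units m match the derived units, so the claim is correct.

Answer: Yes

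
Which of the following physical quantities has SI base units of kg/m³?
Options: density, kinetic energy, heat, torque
Checking the SI base units of each option:
  density (ρ = m/V): kg/m³  ✓ matches
  kinetic energy (E = ½mv²): kg·m²/s²  ✗
  heat (Q = mcΔT): kg·m²/s²  ✗
  torque (τ = Fr): kg·m²/s²  ✗

Only density has units kg/m³.

Answer: density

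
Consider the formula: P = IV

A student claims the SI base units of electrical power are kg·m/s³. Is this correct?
Units of each symbol in P = IV:
  I (current): A
  V (voltage, in volts): kg·m²/(s³·A)

Multiplying the contributions: [A] · [kg·m²/(s³·A)]
Adding exponents of each base unit: kg: 1, m: 2, s: -3
SI base units of electrical power: kg·m²/s³

The claimed units kg·m/s³ (exponents kg: 1, m: 1, s: -3) do not match the derived units kg·m²/s³ (exponents kg: 1, m: 2, s: -3), so the claim is incorrect.

Answer: No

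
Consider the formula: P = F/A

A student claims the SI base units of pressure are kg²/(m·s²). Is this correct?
Units of each symbol in P = F/A:
  F (force): kg·m/s²
  A (area): m²  → in the denominator, contributes 1/m²

Multiplying the contributions: [kg·m/s²] · [1/m²]
Adding exponents of each base unit: kg: 1, m: -1, s: -2
SI base units of pressure: kg/(m·s²)

The claimed units kg²/(m·s²) (exponents kg: 2, m: -1, s: -2) do not match the derived units kg/(m·s²) (exponents kg: 1, m: -1, s: -2), so the claim is incorrect.

Answer: No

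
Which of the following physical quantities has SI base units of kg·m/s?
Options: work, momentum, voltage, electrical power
Checking the SI base units of each option:
  work (W = Fd): kg·m²/s²  ✗
  momentum (p = mv): kg·m/s  ✓ matches
  voltage (V = IR): kg·m²/(s³·A)  ✗
  electrical power (P = IV): kg·m²/s³  ✗

Only momentum has units kg·m/s.

Answer: momentum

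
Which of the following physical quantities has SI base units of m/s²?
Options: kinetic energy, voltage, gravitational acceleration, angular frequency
Checking the SI base units of each option:
  kinetic energy (E = ½mv²): kg·m²/s²  ✗
  voltage (V = IR): kg·m²/(s³·A)  ✗
  gravitational acceleration (g = GM/r²): m/s²  ✓ matches
  angular frequency (ω = 2πf): 1/s  ✗

Only gravitational acceleration has units m/s².

Answer: gravitational acceleration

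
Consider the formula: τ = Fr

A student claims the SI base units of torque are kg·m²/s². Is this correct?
Units of each symbol in τ = Fr:
  F (force): kg·m/s²
  r (lever arm): m

Multiplying the contributions: [kg·m/s²] · [m]
Adding exponents of each base unit: kg: 1, m: 2, s: -2
SI base units of torque: kg·m²/s²

The claimed units kg·m²/s² match the derived units, so the claim is correct.

Answer: Yes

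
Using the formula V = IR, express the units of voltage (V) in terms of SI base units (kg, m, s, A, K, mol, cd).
Units of each symbol in V = IR:
  I (current): A
  R (resistance, in ohms): kg·m²/(s³·A²)

Multiplying the contributions: [A] · [kg·m²/(s³·A²)]
Adding exponents of each base unit: kg: 1, m: 2, s: -3, A: -1
SI base units of voltage: kg·m²/(s³·A)

Answer: kg·m²/(s³·A)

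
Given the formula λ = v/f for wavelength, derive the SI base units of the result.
Units of each symbol in λ = v/f:
  v (wave speed): m/s
  f (frequency): 1/s  → in the denominator, contributes s

Multiplying the contributions: [m/s] · [s]
Adding exponents of each base unit: m: 1
SI base units of wavelength: m

Answer: m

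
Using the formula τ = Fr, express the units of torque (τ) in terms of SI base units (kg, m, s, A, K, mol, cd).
Units of each symbol in τ = Fr:
  F (force): kg·m/s²
  r (lever arm): m

Multiplying the contributions: [kg·m/s²] · [m]
Adding exponents of each base unit: kg: 1, m: 2, s: -2
SI base units of torque: kg·m²/s²

Answer: kg·m²/s²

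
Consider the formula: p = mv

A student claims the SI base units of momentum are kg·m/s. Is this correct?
Units of each symbol in p = mv:
  m (mass): kg
  v (velocity): m/s

Multiplying the contributions: [kg] · [m/s]
Adding exponents of each base unit: kg: 1, m: 1, s: -1
SI base units of momentum: kg·m/s

The claimed units kg·m/s match the derived units, so the claim is correct.

Answer: Yes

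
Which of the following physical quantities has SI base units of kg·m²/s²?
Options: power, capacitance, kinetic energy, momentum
Checking the SI base units of each option:
  power (P = W/t): kg·m²/s³  ✗
  capacitance (C = Q/V): s⁴·A²/(kg·m²)  ✗
  kinetic energy (E = ½mv²): kg·m²/s²  ✓ matches
  momentum (p = mv): kg·m/s  ✗

Only kinetic energy has units kg·m²/s².

Answer: kinetic energy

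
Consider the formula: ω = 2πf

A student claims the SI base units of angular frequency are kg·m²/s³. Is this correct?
Units of each symbol in ω = 2πf:
  f (frequency): 1/s
  The factor 2π is dimensionless.

Multiplying the contributions: [1/s]
Adding exponents of each base unit: s: -1
SI base units of angular frequency: 1/s

The claimed units kg·m²/s³ (exponents kg: 1, m: 2, s: -3) do not match the derived units 1/s (exponents s: -1), so the claim is incorrect.

Answer: No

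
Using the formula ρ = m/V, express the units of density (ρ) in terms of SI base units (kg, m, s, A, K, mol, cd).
Units of each symbol in ρ = m/V:
  m (mass): kg
  V (volume): m³  → in the denominator, contributes 1/m³

Multiplying the contributions: [kg] · [1/m³]
Adding exponents of each base unit: kg: 1, m: -3
SI base units of density: kg/m³

Answer: kg/m³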